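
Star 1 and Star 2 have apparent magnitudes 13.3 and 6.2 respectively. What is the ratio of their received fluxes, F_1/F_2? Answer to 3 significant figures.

F_1/F_2 ≈ 1.45×10^-3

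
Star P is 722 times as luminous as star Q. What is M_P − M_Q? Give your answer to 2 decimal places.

M_P − M_Q ≈ -7.15

Pogson: ΔM = −2.5 log₁₀(ratio) = −2.5 log₁₀(722) = −2.5 × 2.8585 = -7.146
Star P is brighter, so it has the smaller magnitude: the difference is negative.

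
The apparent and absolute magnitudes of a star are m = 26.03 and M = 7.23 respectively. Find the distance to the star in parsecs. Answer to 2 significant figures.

Distance modulus: m − M = 26.03 − (7.23) = 18.800
m − M = 5 log₁₀ d − 5
log₁₀ d = (m − M)/5 + 1 = 4.7600
d = 10^4.7600 = 57540 pc

d ≈ 58000 pc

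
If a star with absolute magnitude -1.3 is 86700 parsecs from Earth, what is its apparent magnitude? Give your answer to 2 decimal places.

m ≈ 18.39

m = M + 5 log₁₀ d − 5 = -1.3 + 5·4.9380 − 5 = 18.390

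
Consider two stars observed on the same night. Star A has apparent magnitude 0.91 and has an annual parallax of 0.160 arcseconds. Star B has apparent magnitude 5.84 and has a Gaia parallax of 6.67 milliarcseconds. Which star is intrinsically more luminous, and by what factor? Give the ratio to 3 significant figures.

Star A: d = 1/p = 1/0.160″ = 6.250 pc
Star A: M = m − 5 log₁₀ d + 5 = 0.91 − 5·0.7959 + 5 = 1.931
Star B: p = 6.67 mas = 6.67×10^-3″ → d = 1/p = 149.9 pc
Star B: M = m − 5 log₁₀ d + 5 = 5.84 − 5·2.1759 + 5 = -0.039
ΔM = M_A − M_B = 1.931 − (-0.039) = 1.970; smaller M is more luminous → Star B.
L ratio = 10^(0.4 |ΔM|) = 10^0.788 = 6.137

Star B is more luminous, by a factor of 6.14.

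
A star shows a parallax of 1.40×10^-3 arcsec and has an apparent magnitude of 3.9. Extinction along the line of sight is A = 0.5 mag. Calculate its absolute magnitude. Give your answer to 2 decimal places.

M ≈ -5.87

d = 1/p = 1/1.40×10^-3″ = 714.3 pc
5 log₁₀(d/10 pc) = 5 log₁₀(714.3) − 5 = 9.269
M = m − 5 log₁₀(d/10) − A = 3.9 − 9.269 − 0.5 = -5.869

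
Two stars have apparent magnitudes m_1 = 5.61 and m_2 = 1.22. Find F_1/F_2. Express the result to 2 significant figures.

F_1/F_2 ≈ 0.018

Magnitude difference = 4.39
Flux ratio = 10^(−0.4 Δm) = 10^(−0.4 × 4.39) = 10^-1.756 = 0.01754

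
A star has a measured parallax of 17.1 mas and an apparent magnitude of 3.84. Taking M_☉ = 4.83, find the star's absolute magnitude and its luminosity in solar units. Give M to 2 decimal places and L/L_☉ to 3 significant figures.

d = 1/p = 1000/17.1 mas = 58.48 pc
M = m − 5 log₁₀ d + 5 = 3.84 − 5·1.7670 + 5 = 0.005
M − M_☉ = 0.005 − 4.83 = -4.825
L/L_☉ = 10^(−0.4 × -4.825) = 85.12

M ≈ 0.00; L/L_☉ ≈ 85.1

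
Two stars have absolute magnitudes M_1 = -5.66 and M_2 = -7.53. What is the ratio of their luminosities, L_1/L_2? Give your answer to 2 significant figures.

L_1/L_2 ≈ 0.18

ΔM = M_1 − M_2 = 1.87
L_1/L_2 = 10^(−0.4 ΔM) = 10^-0.748 = 0.1786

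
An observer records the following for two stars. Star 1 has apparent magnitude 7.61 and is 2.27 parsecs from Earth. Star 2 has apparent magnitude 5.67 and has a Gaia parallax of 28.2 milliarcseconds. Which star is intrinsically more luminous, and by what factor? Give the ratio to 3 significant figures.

Star 1: M = m − 5 log₁₀ d + 5 = 7.61 − 5·0.3560 + 5 = 10.830
Star 2: p = 28.2 mas = 0.0282″ → d = 1/p = 35.46 pc
Star 2: M = m − 5 log₁₀ d + 5 = 5.67 − 5·1.5498 + 5 = 2.921
ΔM = M_1 − M_2 = 10.830 − (2.921) = 7.909; smaller M is more luminous → Star 2.
L ratio = 10^(0.4 |ΔM|) = 10^3.163 = 1457

Star 2 is more luminous, by a factor of 1460.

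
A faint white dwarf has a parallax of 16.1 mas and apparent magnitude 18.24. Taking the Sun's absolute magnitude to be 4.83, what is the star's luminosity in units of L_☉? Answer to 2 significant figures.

L/L_☉ ≈ 1.7×10^-4

d = 1/p = 1000/16.1 mas = 62.11 pc
M = m − 5 log₁₀ d + 5 = 18.24 − 5·1.7932 + 5 = 14.274
M − M_☉ = 14.274 − 4.83 = 9.444
L/L_☉ = 10^(−0.4 × 9.444) = 1.669×10^-4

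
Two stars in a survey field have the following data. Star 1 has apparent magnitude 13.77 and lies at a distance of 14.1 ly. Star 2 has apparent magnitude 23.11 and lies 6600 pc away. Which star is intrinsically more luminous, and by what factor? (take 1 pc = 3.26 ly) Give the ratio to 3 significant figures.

Star 1: d = 14.1 ly / 3.26 = 4.325 pc
Star 1: M = m − 5 log₁₀ d + 5 = 13.77 − 5·0.6360 + 5 = 15.590
Star 2: M = m − 5 log₁₀ d + 5 = 23.11 − 5·3.8195 + 5 = 9.012
ΔM = M_1 − M_2 = 15.590 − (9.012) = 6.578; smaller M is more luminous → Star 2.
L ratio = 10^(0.4 |ΔM|) = 10^2.631 = 427.6

Star 2 is more luminous, by a factor of 428.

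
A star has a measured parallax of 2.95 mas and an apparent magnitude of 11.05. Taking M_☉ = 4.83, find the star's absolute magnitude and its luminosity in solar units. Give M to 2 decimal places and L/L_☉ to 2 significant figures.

M ≈ 3.40; L/L_☉ ≈ 3.7

d = 1/p = 1000/2.95 mas = 339.0 pc
M = m − 5 log₁₀ d + 5 = 11.05 − 5·2.5302 + 5 = 3.399
M − M_☉ = 3.399 − 4.83 = -1.431
L/L_☉ = 10^(−0.4 × -1.431) = 3.736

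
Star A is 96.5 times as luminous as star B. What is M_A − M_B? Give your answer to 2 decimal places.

M_A − M_B ≈ -4.96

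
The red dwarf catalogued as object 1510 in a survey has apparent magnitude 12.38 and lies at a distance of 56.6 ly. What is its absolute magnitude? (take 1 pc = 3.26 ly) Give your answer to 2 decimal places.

d = 56.6 ly / 3.26 = 17.36 pc
5 log₁₀(d/10 pc) = 5 log₁₀(17.36) − 5 = 1.198
M = m − 5 log₁₀(d/10) = 12.38 − 1.198 = 11.182

M ≈ 11.18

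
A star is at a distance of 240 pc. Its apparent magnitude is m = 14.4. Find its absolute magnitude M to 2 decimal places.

5 log₁₀(d/10 pc) = 5 log₁₀(240.0) − 5 = 6.901
M = m − 5 log₁₀(d/10) = 14.4 − 6.901 = 7.499

M ≈ 7.50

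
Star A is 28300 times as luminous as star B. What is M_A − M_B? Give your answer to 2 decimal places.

M_A − M_B ≈ -11.13

Pogson: ΔM = −2.5 log₁₀(ratio) = −2.5 log₁₀(28300) = −2.5 × 4.4518 = -11.129
Star A is brighter, so it has the smaller magnitude: the difference is negative.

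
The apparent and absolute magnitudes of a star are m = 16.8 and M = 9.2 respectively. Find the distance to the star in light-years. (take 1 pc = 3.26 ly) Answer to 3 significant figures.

Distance modulus: m − M = 16.8 − (9.2) = 7.600
m − M = 5 log₁₀ d − 5
log₁₀ d = (m − M)/5 + 1 = 2.5200
d = 10^2.5200 = 331.1 pc
= 1079 ly

d ≈ 1080 ly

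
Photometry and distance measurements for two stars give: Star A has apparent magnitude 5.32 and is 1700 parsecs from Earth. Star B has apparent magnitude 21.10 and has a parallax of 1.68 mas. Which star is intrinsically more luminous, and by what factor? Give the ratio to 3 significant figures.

Star A: M = m − 5 log₁₀ d + 5 = 5.32 − 5·3.2304 + 5 = -5.832
Star B: p = 1.68 mas = 1.68×10^-3″ → d = 1/p = 595.2 pc
Star B: M = m − 5 log₁₀ d + 5 = 21.10 − 5·2.7747 + 5 = 12.227
ΔM = M_A − M_B = -5.832 − (12.227) = -18.059; smaller M is more luminous → Star A.
L ratio = 10^(0.4 |ΔM|) = 10^7.224 = 1.673×10^7

Star A is more luminous, by a factor of 1.67×10^7.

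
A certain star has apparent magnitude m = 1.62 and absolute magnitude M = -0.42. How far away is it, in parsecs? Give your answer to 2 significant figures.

d ≈ 26 pc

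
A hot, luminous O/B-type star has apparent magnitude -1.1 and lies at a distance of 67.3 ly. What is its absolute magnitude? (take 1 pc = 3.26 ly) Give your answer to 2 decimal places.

M ≈ -2.67

d = 67.3 ly / 3.26 = 20.64 pc
5 log₁₀(d/10 pc) = 5 log₁₀(20.64) − 5 = 1.574
M = m − 5 log₁₀(d/10) = -1.1 − 1.574 = -2.674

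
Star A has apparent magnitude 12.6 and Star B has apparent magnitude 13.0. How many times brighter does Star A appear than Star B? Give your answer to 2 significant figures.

Δm = 12.6 − (13.0) = -0.4
Flux ratio = 10^(−0.4 Δm) = 10^(−0.4 × -0.4) = 10^0.160 = 1.445

1.4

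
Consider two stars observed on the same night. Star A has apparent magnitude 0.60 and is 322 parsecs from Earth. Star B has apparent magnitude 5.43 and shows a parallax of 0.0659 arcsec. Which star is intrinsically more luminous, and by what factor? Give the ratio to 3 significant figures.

Star A is more luminous, by a factor of 38500.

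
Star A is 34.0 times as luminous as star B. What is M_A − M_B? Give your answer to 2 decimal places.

Pogson: ΔM = −2.5 log₁₀(ratio) = −2.5 log₁₀(34.0) = −2.5 × 1.5315 = -3.829
Star A is brighter, so it has the smaller magnitude: the difference is negative.

M_A − M_B ≈ -3.83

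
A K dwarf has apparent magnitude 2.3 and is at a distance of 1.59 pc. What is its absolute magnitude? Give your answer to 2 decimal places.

M ≈ 6.29

5 log₁₀(d/10 pc) = 5 log₁₀(1.590) − 5 = -3.993
M = m − 5 log₁₀(d/10) = 2.3 + 3.993 = 6.293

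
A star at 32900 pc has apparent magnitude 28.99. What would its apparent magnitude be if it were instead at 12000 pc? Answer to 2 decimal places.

m ≈ 26.80

Flux ∝ 1/d², so Δm = 5 log₁₀(d₂/d₁) = 5 log₁₀(12000/32900) = -2.190
m₂ = m₁ + Δm = 28.99 + (-2.190) = 26.800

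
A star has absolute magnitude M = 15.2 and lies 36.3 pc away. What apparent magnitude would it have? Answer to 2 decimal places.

m ≈ 18.00

m = M + 5 log₁₀ d − 5 = 15.2 + 5·1.5599 − 5 = 18.000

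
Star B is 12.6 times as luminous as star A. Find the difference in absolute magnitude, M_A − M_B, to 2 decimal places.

M_A − M_B ≈ 2.75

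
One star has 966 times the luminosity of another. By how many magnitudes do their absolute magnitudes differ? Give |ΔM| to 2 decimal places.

|ΔM| ≈ 7.46

Pogson: ΔM = −2.5 log₁₀(ratio) = −2.5 log₁₀(966) = −2.5 × 2.9850 = -7.462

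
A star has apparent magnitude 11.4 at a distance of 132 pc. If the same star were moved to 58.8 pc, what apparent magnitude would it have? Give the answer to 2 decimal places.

Flux ∝ 1/d², so Δm = 5 log₁₀(d₂/d₁) = 5 log₁₀(58.8/132) = -1.756
m₂ = m₁ + Δm = 11.4 + (-1.756) = 9.644

m ≈ 9.64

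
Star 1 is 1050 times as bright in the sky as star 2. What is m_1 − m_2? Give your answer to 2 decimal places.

Pogson: Δm = −2.5 log₁₀(ratio) = −2.5 log₁₀(1050) = −2.5 × 3.0212 = -7.553
Star 1 is brighter, so it has the smaller magnitude: the difference is negative.

m_1 − m_2 ≈ -7.55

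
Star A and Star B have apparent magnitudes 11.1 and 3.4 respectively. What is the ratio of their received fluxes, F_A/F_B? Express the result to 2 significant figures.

F_A/F_B ≈ 8.3×10^-4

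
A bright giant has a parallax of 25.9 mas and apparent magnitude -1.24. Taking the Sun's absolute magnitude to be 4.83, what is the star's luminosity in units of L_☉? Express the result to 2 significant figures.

L/L_☉ ≈ 4000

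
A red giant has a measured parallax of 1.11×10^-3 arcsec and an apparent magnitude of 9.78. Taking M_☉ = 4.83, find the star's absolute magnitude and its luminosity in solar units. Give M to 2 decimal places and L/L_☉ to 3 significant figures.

d = 1/p = 1/1.11×10^-3″ = 900.9 pc
M = m − 5 log₁₀ d + 5 = 9.78 − 5·2.9547 + 5 = 0.007
M − M_☉ = 0.007 − 4.83 = -4.823
L/L_☉ = 10^(−0.4 × -4.823) = 84.99

M ≈ 0.01; L/L_☉ ≈ 85.0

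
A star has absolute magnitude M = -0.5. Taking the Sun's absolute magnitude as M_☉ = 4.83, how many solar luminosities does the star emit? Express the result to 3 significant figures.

L/L_☉ ≈ 136

M − M_☉ = -0.5 − 4.83 = -5.330
L/L_☉ = 10^(−0.4 (M − M_☉)) = 10^2.132 = 135.5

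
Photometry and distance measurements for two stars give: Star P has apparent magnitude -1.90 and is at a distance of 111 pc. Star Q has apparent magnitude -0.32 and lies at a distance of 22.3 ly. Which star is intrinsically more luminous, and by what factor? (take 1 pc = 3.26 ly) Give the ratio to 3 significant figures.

Star P: M = m − 5 log₁₀ d + 5 = -1.90 − 5·2.0453 + 5 = -7.127
Star Q: d = 22.3 ly / 3.26 = 6.840 pc
Star Q: M = m − 5 log₁₀ d + 5 = -0.32 − 5·0.8351 + 5 = 0.505
ΔM = M_P − M_Q = -7.127 − (0.505) = -7.631; smaller M is more luminous → Star P.
L ratio = 10^(0.4 |ΔM|) = 10^3.052 = 1128

Star P is more luminous, by a factor of 1130.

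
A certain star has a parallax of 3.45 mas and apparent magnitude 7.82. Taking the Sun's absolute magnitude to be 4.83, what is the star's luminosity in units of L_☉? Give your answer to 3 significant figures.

L/L_☉ ≈ 53.5

d = 1/p = 1000/3.45 mas = 289.9 pc
M = m − 5 log₁₀ d + 5 = 7.82 − 5·2.4622 + 5 = 0.509
M − M_☉ = 0.509 − 4.83 = -4.321
L/L_☉ = 10^(−0.4 × -4.321) = 53.50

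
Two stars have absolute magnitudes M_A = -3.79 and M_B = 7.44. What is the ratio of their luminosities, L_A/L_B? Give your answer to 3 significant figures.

ΔM = M_A − M_B = -11.23
L_A/L_B = 10^(−0.4 ΔM) = 10^4.492 = 31050

L_A/L_B ≈ 31000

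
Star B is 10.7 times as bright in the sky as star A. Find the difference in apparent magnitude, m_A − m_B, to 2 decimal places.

m_A − m_B ≈ 2.57

Pogson: Δm = −2.5 log₁₀(ratio) = −2.5 log₁₀(10.7) = −2.5 × 1.0294 = -2.573
Star B is brighter so has the smaller magnitude: m_A − m_B is positive.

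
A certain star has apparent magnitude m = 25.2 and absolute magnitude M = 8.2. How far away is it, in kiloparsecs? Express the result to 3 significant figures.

μ = m − M = 17.000
m − M = 5 log₁₀ d − 5
log₁₀ d = (m − M)/5 + 1 = 4.4000
d = 10^4.4000 = 25120 pc
= 25.12 kpc

d ≈ 25.1 kpc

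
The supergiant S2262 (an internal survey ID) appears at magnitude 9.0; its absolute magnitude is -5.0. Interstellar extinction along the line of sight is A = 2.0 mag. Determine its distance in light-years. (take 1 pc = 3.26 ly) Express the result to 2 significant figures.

d ≈ 8200 ly

m − M = 5 log₁₀(d/10 pc) + A  ⇒  9.0 − (-5.0) − 2.0 = 5 log₁₀(d/10)
12.000 = 5 log₁₀(d/10)
log₁₀ d = (m − M − A)/5 + 1 = 3.4000
d = 10^3.4000 = 2512 pc
= 8189 ly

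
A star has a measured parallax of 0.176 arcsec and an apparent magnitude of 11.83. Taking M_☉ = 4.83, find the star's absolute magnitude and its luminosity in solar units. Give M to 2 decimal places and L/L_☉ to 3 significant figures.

M ≈ 13.06; L/L_☉ ≈ 5.12×10^-4

d = 1/p = 1/0.176″ = 5.682 pc
M = m − 5 log₁₀ d + 5 = 11.83 − 5·0.7545 + 5 = 13.058
M − M_☉ = 13.058 − 4.83 = 8.228
L/L_☉ = 10^(−0.4 × 8.228) = 5.117×10^-4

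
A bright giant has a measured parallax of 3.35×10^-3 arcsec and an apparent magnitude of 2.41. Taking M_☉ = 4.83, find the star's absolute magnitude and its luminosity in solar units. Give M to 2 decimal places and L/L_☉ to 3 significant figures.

M ≈ -4.96; L/L_☉ ≈ 8280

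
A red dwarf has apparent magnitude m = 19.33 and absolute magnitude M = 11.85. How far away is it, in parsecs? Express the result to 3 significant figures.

μ = m − M = 7.480
m − M = 5 log₁₀ d − 5
log₁₀ d = (m − M)/5 + 1 = 2.4960
d = 10^2.4960 = 313.3 pc

d ≈ 313 pc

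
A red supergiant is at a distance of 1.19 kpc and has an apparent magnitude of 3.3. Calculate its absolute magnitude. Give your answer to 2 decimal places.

d = 1.19 kpc = 1190 pc
5 log₁₀(d/10 pc) = 5 log₁₀(1190) − 5 = 10.378
M = m − 5 log₁₀(d/10) = 3.3 − 10.378 = -7.078

M ≈ -7.08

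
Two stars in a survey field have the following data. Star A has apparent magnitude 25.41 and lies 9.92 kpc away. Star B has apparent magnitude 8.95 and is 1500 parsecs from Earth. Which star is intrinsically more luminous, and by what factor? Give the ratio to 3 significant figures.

Star B is more luminous, by a factor of 87700.

Star A: d = 9.92 kpc = 9920 pc
Star A: M = m − 5 log₁₀ d + 5 = 25.41 − 5·3.9965 + 5 = 10.427
Star B: M = m − 5 log₁₀ d + 5 = 8.95 − 5·3.1761 + 5 = -1.930
ΔM = M_A − M_B = 10.427 − (-1.930) = 12.358; smaller M is more luminous → Star B.
L ratio = 10^(0.4 |ΔM|) = 10^4.943 = 87730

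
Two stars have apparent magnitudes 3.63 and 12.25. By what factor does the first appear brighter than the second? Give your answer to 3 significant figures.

Magnitude difference = -8.62
Flux ratio = 10^(−0.4 Δm) = 10^(−0.4 × -8.62) = 10^3.448 = 2805

2810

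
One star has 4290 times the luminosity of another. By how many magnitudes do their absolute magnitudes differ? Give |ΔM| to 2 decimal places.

|ΔM| ≈ 9.08

Pogson: ΔM = −2.5 log₁₀(ratio) = −2.5 log₁₀(4290) = −2.5 × 3.6325 = -9.081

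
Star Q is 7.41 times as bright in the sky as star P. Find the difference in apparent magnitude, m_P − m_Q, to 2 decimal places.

m_P − m_Q ≈ 2.17

Pogson: Δm = −2.5 log₁₀(ratio) = −2.5 log₁₀(7.41) = −2.5 × 0.8698 = -2.175
Star Q is brighter so has the smaller magnitude: m_P − m_Q is positive.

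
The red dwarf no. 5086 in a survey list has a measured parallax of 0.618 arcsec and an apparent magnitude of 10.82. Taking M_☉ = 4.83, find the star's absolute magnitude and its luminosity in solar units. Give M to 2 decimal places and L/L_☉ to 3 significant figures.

M ≈ 14.77; L/L_☉ ≈ 1.05×10^-4

d = 1/p = 1/0.618″ = 1.618 pc
M = m − 5 log₁₀ d + 5 = 10.82 − 5·0.2090 + 5 = 14.775
M − M_☉ = 14.775 − 4.83 = 9.945
L/L_☉ = 10^(−0.4 × 9.945) = 1.052×10^-4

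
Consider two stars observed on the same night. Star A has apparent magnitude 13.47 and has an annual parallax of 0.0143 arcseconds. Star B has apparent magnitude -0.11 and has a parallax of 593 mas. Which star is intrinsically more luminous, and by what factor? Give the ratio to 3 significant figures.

Star A: d = 1/p = 1/0.0143″ = 69.93 pc
Star A: M = m − 5 log₁₀ d + 5 = 13.47 − 5·1.8447 + 5 = 9.247
Star B: p = 593 mas = 0.593″ → d = 1/p = 1.686 pc
Star B: M = m − 5 log₁₀ d + 5 = -0.11 − 5·0.2269 + 5 = 3.755
ΔM = M_A − M_B = 9.247 − (3.755) = 5.491; smaller M is more luminous → Star B.
L ratio = 10^(0.4 |ΔM|) = 10^2.197 = 157.2

Star B is more luminous, by a factor of 157.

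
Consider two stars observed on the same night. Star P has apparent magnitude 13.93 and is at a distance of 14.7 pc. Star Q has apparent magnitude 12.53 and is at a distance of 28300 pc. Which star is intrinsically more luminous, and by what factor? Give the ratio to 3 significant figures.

Star Q is more luminous, by a factor of 1.35×10^7.

Star P: M = m − 5 log₁₀ d + 5 = 13.93 − 5·1.1673 + 5 = 13.093
Star Q: M = m − 5 log₁₀ d + 5 = 12.53 − 5·4.4518 + 5 = -4.729
ΔM = M_P − M_Q = 13.093 − (-4.729) = 17.822; smaller M is more luminous → Star Q.
L ratio = 10^(0.4 |ΔM|) = 10^7.129 = 1.346×10^7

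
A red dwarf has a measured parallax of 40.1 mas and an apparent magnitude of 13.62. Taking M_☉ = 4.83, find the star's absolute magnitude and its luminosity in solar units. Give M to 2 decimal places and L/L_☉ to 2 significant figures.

d = 1/p = 1000/40.1 mas = 24.94 pc
M = m − 5 log₁₀ d + 5 = 13.62 − 5·1.3969 + 5 = 11.636
M − M_☉ = 11.636 − 4.83 = 6.806
L/L_☉ = 10^(−0.4 × 6.806) = 1.895×10^-3

M ≈ 11.64; L/L_☉ ≈ 1.9×10^-3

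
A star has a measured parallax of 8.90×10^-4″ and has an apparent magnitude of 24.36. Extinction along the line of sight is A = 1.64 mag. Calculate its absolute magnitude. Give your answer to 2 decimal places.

M ≈ 12.47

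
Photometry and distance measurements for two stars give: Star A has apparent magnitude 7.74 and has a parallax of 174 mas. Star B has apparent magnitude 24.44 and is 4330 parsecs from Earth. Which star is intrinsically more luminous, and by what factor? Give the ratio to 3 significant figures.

Star A is more luminous, by a factor of 8.43.

Star A: p = 174 mas = 0.174″ → d = 1/p = 5.747 pc
Star A: M = m − 5 log₁₀ d + 5 = 7.74 − 5·0.7595 + 5 = 8.943
Star B: M = m − 5 log₁₀ d + 5 = 24.44 − 5·3.6365 + 5 = 11.258
ΔM = M_A − M_B = 8.943 − (11.258) = -2.315; smaller M is more luminous → Star A.
L ratio = 10^(0.4 |ΔM|) = 10^0.926 = 8.432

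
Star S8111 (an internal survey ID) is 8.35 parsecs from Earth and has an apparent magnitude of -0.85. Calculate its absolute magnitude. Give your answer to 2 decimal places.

M ≈ -0.46

5 log₁₀(d/10 pc) = 5 log₁₀(8.350) − 5 = -0.392
M = m − 5 log₁₀(d/10) = -0.85 + 0.392 = -0.458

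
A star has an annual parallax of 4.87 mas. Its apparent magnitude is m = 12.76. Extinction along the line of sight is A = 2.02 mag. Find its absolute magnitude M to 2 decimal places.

p = 4.87 mas = 4.87×10^-3″ → d = 1/p = 205.3 pc
5 log₁₀(d/10 pc) = 5 log₁₀(205.3) − 5 = 6.562
M = m − 5 log₁₀(d/10) − A = 12.76 − 6.562 − 2.02 = 4.178

M ≈ 4.18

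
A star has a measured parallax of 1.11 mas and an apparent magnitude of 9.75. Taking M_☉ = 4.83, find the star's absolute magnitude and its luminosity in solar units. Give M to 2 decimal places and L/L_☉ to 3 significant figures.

M ≈ -0.02; L/L_☉ ≈ 87.4

d = 1/p = 1000/1.11 mas = 900.9 pc
M = m − 5 log₁₀ d + 5 = 9.75 − 5·2.9547 + 5 = -0.023
M − M_☉ = -0.023 − 4.83 = -4.853
L/L_☉ = 10^(−0.4 × -4.853) = 87.37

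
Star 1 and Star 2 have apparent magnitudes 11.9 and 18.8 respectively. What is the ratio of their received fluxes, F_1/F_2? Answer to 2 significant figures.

Δm = 11.9 − (18.8) = -6.9
Flux ratio = 10^(−0.4 Δm) = 10^(−0.4 × -6.9) = 10^2.760 = 575.4

F_1/F_2 ≈ 580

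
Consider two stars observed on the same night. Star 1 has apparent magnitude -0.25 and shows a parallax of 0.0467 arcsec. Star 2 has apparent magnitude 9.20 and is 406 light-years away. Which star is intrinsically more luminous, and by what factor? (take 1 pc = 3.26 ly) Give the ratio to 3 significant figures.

Star 1 is more luminous, by a factor of 178.

Star 1: d = 1/p = 1/0.0467″ = 21.41 pc
Star 1: M = m − 5 log₁₀ d + 5 = -0.25 − 5·1.3307 + 5 = -1.903
Star 2: d = 406 ly / 3.26 = 124.5 pc
Star 2: M = m − 5 log₁₀ d + 5 = 9.20 − 5·2.0953 + 5 = 3.723
ΔM = M_1 − M_2 = -1.903 − (3.723) = -5.627; smaller M is more luminous → Star 1.
L ratio = 10^(0.4 |ΔM|) = 10^2.251 = 178.1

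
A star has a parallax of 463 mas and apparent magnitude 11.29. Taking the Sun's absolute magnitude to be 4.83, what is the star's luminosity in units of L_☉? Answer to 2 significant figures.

d = 1/p = 1000/463 mas = 2.160 pc
M = m − 5 log₁₀ d + 5 = 11.29 − 5·0.3344 + 5 = 14.618
M − M_☉ = 14.618 − 4.83 = 9.788
L/L_☉ = 10^(−0.4 × 9.788) = 1.216×10^-4

L/L_☉ ≈ 1.2×10^-4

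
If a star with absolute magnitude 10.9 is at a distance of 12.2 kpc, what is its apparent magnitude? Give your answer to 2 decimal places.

m ≈ 26.33

d = 12.2 kpc = 12200 pc
m = M + 5 log₁₀ d − 5 = 10.9 + 5·4.0864 − 5 = 26.332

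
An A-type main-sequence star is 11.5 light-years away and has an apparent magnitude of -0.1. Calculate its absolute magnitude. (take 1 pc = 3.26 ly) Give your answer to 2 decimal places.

M ≈ 2.16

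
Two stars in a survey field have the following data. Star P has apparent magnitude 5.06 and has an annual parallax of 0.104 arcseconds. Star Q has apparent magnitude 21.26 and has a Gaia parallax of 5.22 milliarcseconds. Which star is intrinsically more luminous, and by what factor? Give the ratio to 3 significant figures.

Star P is more luminous, by a factor of 7610.

Star P: d = 1/p = 1/0.104″ = 9.615 pc
Star P: M = m − 5 log₁₀ d + 5 = 5.06 − 5·0.9830 + 5 = 5.145
Star Q: p = 5.22 mas = 5.22×10^-3″ → d = 1/p = 191.6 pc
Star Q: M = m − 5 log₁₀ d + 5 = 21.26 − 5·2.2823 + 5 = 14.848
ΔM = M_P − M_Q = 5.145 − (14.848) = -9.703; smaller M is more luminous → Star P.
L ratio = 10^(0.4 |ΔM|) = 10^3.881 = 7608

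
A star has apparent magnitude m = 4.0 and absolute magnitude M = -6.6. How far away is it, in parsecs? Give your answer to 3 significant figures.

d ≈ 1320 pc

Distance modulus: m − M = 4.0 − (-6.6) = 10.600
m − M = 5 log₁₀ d − 5
log₁₀ d = (m − M)/5 + 1 = 3.1200
d = 10^3.1200 = 1318 pc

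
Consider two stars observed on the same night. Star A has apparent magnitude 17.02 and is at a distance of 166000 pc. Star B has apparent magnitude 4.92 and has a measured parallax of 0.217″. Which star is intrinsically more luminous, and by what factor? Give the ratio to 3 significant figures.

Star A is more luminous, by a factor of 18800.

Star A: M = m − 5 log₁₀ d + 5 = 17.02 − 5·5.2201 + 5 = -4.081
Star B: d = 1/p = 1/0.217″ = 4.608 pc
Star B: M = m − 5 log₁₀ d + 5 = 4.92 − 5·0.6635 + 5 = 6.602
ΔM = M_A − M_B = -4.081 − (6.602) = -10.683; smaller M is more luminous → Star A.
L ratio = 10^(0.4 |ΔM|) = 10^4.273 = 18760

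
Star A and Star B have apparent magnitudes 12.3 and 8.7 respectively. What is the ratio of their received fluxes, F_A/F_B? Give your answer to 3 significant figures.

F_A/F_B ≈ 0.0363

Magnitude difference = 3.6
Flux ratio = 10^(−0.4 Δm) = 10^(−0.4 × 3.6) = 10^-1.440 = 0.03631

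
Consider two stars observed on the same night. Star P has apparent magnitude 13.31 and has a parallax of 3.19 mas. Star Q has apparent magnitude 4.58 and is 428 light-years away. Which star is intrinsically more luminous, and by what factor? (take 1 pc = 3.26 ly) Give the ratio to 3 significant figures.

Star P: p = 3.19 mas = 3.19×10^-3″ → d = 1/p = 313.5 pc
Star P: M = m − 5 log₁₀ d + 5 = 13.31 − 5·2.4962 + 5 = 5.829
Star Q: d = 428 ly / 3.26 = 131.3 pc
Star Q: M = m − 5 log₁₀ d + 5 = 4.58 − 5·2.1182 + 5 = -1.011
ΔM = M_P − M_Q = 5.829 − (-1.011) = 6.840; smaller M is more luminous → Star Q.
L ratio = 10^(0.4 |ΔM|) = 10^2.736 = 544.5

Star Q is more luminous, by a factor of 545.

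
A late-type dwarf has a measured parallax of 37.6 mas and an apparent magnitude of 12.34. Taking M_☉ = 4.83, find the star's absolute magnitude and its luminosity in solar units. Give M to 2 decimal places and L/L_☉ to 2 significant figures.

d = 1/p = 1000/37.6 mas = 26.60 pc
M = m − 5 log₁₀ d + 5 = 12.34 − 5·1.4248 + 5 = 10.216
M − M_☉ = 10.216 − 4.83 = 5.386
L/L_☉ = 10^(−0.4 × 5.386) = 7.008×10^-3

M ≈ 10.22; L/L_☉ ≈ 7.0×10^-3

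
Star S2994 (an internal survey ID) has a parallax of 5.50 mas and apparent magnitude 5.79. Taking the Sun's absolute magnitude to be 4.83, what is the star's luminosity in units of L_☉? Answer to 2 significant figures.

d = 1/p = 1000/5.50 mas = 181.8 pc
M = m − 5 log₁₀ d + 5 = 5.79 − 5·2.2596 + 5 = -0.508
M − M_☉ = -0.508 − 4.83 = -5.338
L/L_☉ = 10^(−0.4 × -5.338) = 136.5

L/L_☉ ≈ 140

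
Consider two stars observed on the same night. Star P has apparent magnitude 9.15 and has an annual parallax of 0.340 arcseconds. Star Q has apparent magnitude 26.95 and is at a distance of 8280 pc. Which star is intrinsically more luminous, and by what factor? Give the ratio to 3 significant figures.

Star P is more luminous, by a factor of 1.66.

Star P: d = 1/p = 1/0.340″ = 2.941 pc
Star P: M = m − 5 log₁₀ d + 5 = 9.15 − 5·0.4685 + 5 = 11.807
Star Q: M = m − 5 log₁₀ d + 5 = 26.95 − 5·3.9180 + 5 = 12.360
ΔM = M_P − M_Q = 11.807 − (12.360) = -0.552; smaller M is more luminous → Star P.
L ratio = 10^(0.4 |ΔM|) = 10^0.221 = 1.663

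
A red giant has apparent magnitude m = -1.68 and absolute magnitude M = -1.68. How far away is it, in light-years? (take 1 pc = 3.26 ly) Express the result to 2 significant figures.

μ = m − M = 0.000
m − M = 5 log₁₀ d − 5
log₁₀ d = (m − M)/5 + 1 = 1.0000
d = 10^1.0000 = 10.00 pc
= 32.60 ly

d ≈ 33 ly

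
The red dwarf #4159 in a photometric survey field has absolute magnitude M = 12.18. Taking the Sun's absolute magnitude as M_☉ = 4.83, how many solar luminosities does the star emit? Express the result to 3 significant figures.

L/L_☉ ≈ 1.15×10^-3

M − M_☉ = 12.18 − 4.83 = 7.350
L/L_☉ = 10^(−0.4 (M − M_☉)) = 10^-2.940 = 1.148×10^-3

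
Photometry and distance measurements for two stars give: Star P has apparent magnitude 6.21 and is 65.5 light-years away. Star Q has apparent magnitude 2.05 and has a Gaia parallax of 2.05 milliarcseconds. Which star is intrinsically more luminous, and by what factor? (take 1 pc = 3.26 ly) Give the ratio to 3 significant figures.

Star P: d = 65.5 ly / 3.26 = 20.09 pc
Star P: M = m − 5 log₁₀ d + 5 = 6.21 − 5·1.3030 + 5 = 4.695
Star Q: p = 2.05 mas = 2.05×10^-3″ → d = 1/p = 487.8 pc
Star Q: M = m − 5 log₁₀ d + 5 = 2.05 − 5·2.6882 + 5 = -6.391
ΔM = M_P − M_Q = 4.695 − (-6.391) = 11.086; smaller M is more luminous → Star Q.
L ratio = 10^(0.4 |ΔM|) = 10^4.434 = 27190

Star Q is more luminous, by a factor of 27200.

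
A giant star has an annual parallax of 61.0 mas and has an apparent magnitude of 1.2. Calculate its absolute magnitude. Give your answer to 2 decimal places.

M ≈ 0.13

p = 61.0 mas = 0.0610″ → d = 1/p = 16.39 pc
5 log₁₀(d/10 pc) = 5 log₁₀(16.39) − 5 = 1.073
M = m − 5 log₁₀(d/10) = 1.2 − 1.073 = 0.127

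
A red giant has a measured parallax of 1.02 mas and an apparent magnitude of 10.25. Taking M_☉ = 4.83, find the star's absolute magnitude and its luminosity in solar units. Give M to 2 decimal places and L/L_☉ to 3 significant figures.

M ≈ 0.29; L/L_☉ ≈ 65.3

d = 1/p = 1000/1.02 mas = 980.4 pc
M = m − 5 log₁₀ d + 5 = 10.25 − 5·2.9914 + 5 = 0.293
M − M_☉ = 0.293 − 4.83 = -4.537
L/L_☉ = 10^(−0.4 × -4.537) = 65.28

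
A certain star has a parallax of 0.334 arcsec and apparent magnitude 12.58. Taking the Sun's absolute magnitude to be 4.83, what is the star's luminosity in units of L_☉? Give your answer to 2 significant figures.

d = 1/p = 1/0.334″ = 2.994 pc
M = m − 5 log₁₀ d + 5 = 12.58 − 5·0.4763 + 5 = 15.199
M − M_☉ = 15.199 − 4.83 = 10.369
L/L_☉ = 10^(−0.4 × 10.369) = 7.120×10^-5

L/L_☉ ≈ 7.1×10^-5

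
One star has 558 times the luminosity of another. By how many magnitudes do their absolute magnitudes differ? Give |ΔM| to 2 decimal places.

|ΔM| ≈ 6.87

Pogson: ΔM = −2.5 log₁₀(ratio) = −2.5 log₁₀(558) = −2.5 × 2.7466 = -6.867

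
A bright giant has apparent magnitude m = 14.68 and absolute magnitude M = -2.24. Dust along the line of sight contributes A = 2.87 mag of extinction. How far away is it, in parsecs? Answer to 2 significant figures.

m − M = 5 log₁₀(d/10 pc) + A  ⇒  14.68 − (-2.24) − 2.87 = 5 log₁₀(d/10)
14.050 = 5 log₁₀(d/10)
log₁₀ d = (m − M − A)/5 + 1 = 3.8100
d = 10^3.8100 = 6457 pc

d ≈ 6500 pc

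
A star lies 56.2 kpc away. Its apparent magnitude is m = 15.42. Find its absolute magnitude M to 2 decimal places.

M ≈ -3.33

d = 56.2 kpc = 56200 pc
5 log₁₀(d/10 pc) = 5 log₁₀(56200) − 5 = 18.749
M = m − 5 log₁₀(d/10) = 15.42 − 18.749 = -3.329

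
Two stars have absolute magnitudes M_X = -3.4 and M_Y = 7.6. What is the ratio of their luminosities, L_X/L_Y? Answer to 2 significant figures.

ΔM = M_X − M_Y = -11.0
L_X/L_Y = 10^(−0.4 ΔM) = 10^4.400 = 25120

L_X/L_Y ≈ 25000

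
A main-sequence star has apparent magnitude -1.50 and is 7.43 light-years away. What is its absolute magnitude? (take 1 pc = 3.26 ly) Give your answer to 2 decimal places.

d = 7.43 ly / 3.26 = 2.279 pc
5 log₁₀(d/10 pc) = 5 log₁₀(2.279) − 5 = -3.211
M = m − 5 log₁₀(d/10) = -1.50 + 3.211 = 1.711

M ≈ 1.71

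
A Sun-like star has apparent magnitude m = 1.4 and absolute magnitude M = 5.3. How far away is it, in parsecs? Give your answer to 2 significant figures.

μ = m − M = -3.900
m − M = 5 log₁₀ d − 5
log₁₀ d = (m − M)/5 + 1 = 0.2200
d = 10^0.2200 = 1.660 pc

d ≈ 1.7 pc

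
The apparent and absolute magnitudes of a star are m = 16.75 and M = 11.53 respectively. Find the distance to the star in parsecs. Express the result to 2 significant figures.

d ≈ 110 pc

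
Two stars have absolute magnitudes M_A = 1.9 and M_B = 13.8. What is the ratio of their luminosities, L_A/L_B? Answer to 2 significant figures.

L_A/L_B ≈ 58000

ΔM = M_A − M_B = -11.9
L_A/L_B = 10^(−0.4 ΔM) = 10^4.760 = 57540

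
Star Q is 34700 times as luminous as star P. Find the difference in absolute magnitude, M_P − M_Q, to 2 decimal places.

M_P − M_Q ≈ 11.35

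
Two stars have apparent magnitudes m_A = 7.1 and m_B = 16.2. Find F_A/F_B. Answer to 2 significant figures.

F_A/F_B ≈ 4400

Δm = 7.1 − (16.2) = -9.1
Flux ratio = 10^(−0.4 Δm) = 10^(−0.4 × -9.1) = 10^3.640 = 4365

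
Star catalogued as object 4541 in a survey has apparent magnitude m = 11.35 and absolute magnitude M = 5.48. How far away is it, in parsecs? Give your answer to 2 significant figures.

Distance modulus: m − M = 11.35 − (5.48) = 5.870
m − M = 5 log₁₀ d − 5
log₁₀ d = (m − M)/5 + 1 = 2.1740
d = 10^2.1740 = 149.3 pc

d ≈ 150 pc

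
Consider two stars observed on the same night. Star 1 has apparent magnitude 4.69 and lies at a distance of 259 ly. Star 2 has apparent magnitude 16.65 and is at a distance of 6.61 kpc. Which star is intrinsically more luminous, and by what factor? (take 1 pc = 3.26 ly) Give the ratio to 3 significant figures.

Star 1: d = 259 ly / 3.26 = 79.45 pc
Star 1: M = m − 5 log₁₀ d + 5 = 4.69 − 5·1.9001 + 5 = 0.190
Star 2: d = 6.61 kpc = 6610 pc
Star 2: M = m − 5 log₁₀ d + 5 = 16.65 − 5·3.8202 + 5 = 2.549
ΔM = M_1 − M_2 = 0.190 − (2.549) = -2.359; smaller M is more luminous → Star 1.
L ratio = 10^(0.4 |ΔM|) = 10^0.944 = 8.785

Star 1 is more luminous, by a factor of 8.79.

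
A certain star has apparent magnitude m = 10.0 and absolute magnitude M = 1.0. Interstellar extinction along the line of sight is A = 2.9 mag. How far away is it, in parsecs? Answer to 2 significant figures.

m − M = 5 log₁₀(d/10 pc) + A  ⇒  10.0 − (1.0) − 2.9 = 5 log₁₀(d/10)
6.100 = 5 log₁₀(d/10)
log₁₀ d = (m − M − A)/5 + 1 = 2.2200
d = 10^2.2200 = 166.0 pc

d ≈ 170 pc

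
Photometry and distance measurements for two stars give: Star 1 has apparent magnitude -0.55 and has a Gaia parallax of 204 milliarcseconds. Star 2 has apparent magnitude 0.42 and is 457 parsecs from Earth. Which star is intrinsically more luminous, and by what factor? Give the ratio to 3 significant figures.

Star 2 is more luminous, by a factor of 3560.

Star 1: p = 204 mas = 0.204″ → d = 1/p = 4.902 pc
Star 1: M = m − 5 log₁₀ d + 5 = -0.55 − 5·0.6904 + 5 = 0.998
Star 2: M = m − 5 log₁₀ d + 5 = 0.42 − 5·2.6599 + 5 = -7.880
ΔM = M_1 − M_2 = 0.998 − (-7.880) = 8.878; smaller M is more luminous → Star 2.
L ratio = 10^(0.4 |ΔM|) = 10^3.551 = 3557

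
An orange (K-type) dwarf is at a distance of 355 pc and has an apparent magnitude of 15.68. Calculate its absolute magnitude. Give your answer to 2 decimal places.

M ≈ 7.93

5 log₁₀(d/10 pc) = 5 log₁₀(355.0) − 5 = 7.751
M = m − 5 log₁₀(d/10) = 15.68 − 7.751 = 7.929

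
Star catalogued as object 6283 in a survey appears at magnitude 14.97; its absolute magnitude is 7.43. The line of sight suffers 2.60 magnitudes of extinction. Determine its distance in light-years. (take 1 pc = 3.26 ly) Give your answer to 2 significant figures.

d ≈ 320 ly

m − M = 5 log₁₀(d/10 pc) + A  ⇒  14.97 − (7.43) − 2.60 = 5 log₁₀(d/10)
4.940 = 5 log₁₀(d/10)
log₁₀ d = (m − M − A)/5 + 1 = 1.9880
d = 10^1.9880 = 97.27 pc
= 317.1 ly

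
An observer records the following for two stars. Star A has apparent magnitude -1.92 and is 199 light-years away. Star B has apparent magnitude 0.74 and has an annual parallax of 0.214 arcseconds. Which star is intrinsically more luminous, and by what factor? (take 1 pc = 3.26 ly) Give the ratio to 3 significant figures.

Star A is more luminous, by a factor of 1980.

Star A: d = 199 ly / 3.26 = 61.04 pc
Star A: M = m − 5 log₁₀ d + 5 = -1.92 − 5·1.7856 + 5 = -5.848
Star B: d = 1/p = 1/0.214″ = 4.673 pc
Star B: M = m − 5 log₁₀ d + 5 = 0.74 − 5·0.6696 + 5 = 2.392
ΔM = M_A − M_B = -5.848 − (2.392) = -8.240; smaller M is more luminous → Star A.
L ratio = 10^(0.4 |ΔM|) = 10^3.296 = 1977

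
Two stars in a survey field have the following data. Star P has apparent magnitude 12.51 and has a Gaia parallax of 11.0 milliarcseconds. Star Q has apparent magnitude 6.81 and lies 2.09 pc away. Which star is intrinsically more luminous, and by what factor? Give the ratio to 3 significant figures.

Star P is more luminous, by a factor of 9.93.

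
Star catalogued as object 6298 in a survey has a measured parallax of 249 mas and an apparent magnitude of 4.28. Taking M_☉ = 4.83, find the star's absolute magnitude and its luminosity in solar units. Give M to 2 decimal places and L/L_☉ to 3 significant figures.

d = 1/p = 1000/249 mas = 4.016 pc
M = m − 5 log₁₀ d + 5 = 4.28 − 5·0.6038 + 5 = 6.261
M − M_☉ = 6.261 − 4.83 = 1.431
L/L_☉ = 10^(−0.4 × 1.431) = 0.2677

M ≈ 6.26; L/L_☉ ≈ 0.268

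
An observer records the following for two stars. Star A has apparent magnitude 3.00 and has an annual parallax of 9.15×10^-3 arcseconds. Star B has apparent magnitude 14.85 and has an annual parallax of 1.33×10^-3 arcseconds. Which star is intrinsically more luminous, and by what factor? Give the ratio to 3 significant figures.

Star A: d = 1/p = 1/9.15×10^-3″ = 109.3 pc
Star A: M = m − 5 log₁₀ d + 5 = 3.00 − 5·2.0386 + 5 = -2.193
Star B: d = 1/p = 1/1.33×10^-3″ = 751.9 pc
Star B: M = m − 5 log₁₀ d + 5 = 14.85 − 5·2.8761 + 5 = 5.469
ΔM = M_A − M_B = -2.193 − (5.469) = -7.662; smaller M is more luminous → Star A.
L ratio = 10^(0.4 |ΔM|) = 10^3.065 = 1161

Star A is more luminous, by a factor of 1160.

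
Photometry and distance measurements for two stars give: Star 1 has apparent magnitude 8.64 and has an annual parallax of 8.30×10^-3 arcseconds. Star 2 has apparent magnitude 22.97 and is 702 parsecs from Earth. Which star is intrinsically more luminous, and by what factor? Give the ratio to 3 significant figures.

Star 1 is more luminous, by a factor of 15900.

Star 1: d = 1/p = 1/8.30×10^-3″ = 120.5 pc
Star 1: M = m − 5 log₁₀ d + 5 = 8.64 − 5·2.0809 + 5 = 3.235
Star 2: M = m − 5 log₁₀ d + 5 = 22.97 − 5·2.8463 + 5 = 13.738
ΔM = M_1 − M_2 = 3.235 − (13.738) = -10.503; smaller M is more luminous → Star 1.
L ratio = 10^(0.4 |ΔM|) = 10^4.201 = 15890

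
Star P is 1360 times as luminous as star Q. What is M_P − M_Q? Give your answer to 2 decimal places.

M_P − M_Q ≈ -7.83

Pogson: ΔM = −2.5 log₁₀(ratio) = −2.5 log₁₀(1360) = −2.5 × 3.1335 = -7.834
Star P is brighter, so it has the smaller magnitude: the difference is negative.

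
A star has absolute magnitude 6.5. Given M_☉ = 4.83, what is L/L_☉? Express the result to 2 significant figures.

L/L_☉ ≈ 0.21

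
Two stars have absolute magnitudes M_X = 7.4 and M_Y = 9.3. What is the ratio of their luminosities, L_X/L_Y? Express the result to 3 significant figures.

ΔM = M_X − M_Y = -1.9
L_X/L_Y = 10^(−0.4 ΔM) = 10^0.760 = 5.754

L_X/L_Y ≈ 5.75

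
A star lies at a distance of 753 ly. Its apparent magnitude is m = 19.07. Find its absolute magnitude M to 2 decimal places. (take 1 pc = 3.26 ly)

M ≈ 12.25

d = 753 ly / 3.26 = 231.0 pc
5 log₁₀(d/10 pc) = 5 log₁₀(231.0) − 5 = 6.818
M = m − 5 log₁₀(d/10) = 19.07 − 6.818 = 12.252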